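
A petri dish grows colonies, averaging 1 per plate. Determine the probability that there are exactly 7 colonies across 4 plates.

0.0595

Over the interval, μ = 1 × 4 = 4 (4 plates).
P(N = 7) = e^(−μ) μ^7/7! = e^(−4) · 4^7/5040 ≈ 0.0595.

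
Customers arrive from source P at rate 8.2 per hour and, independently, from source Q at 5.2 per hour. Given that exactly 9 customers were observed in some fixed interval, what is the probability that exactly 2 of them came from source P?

0.0179

Given the total, each event is independently from source P with probability p = λ_P/(λ_P+λ_Q) = 8.2/13.4 ≈ 0.6119.
So K ~ Binomial(9, 8.2/13.4): P(K = 2) = C(9,2) · (8.2/13.4)^2 · (5.2/13.4)^7 ≈ 0.0179.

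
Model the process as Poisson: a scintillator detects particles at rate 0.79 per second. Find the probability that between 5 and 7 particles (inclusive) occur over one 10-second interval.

0.3615

Over the interval, μ = 0.79 × 10 = 7.9 (a 10-second interval = 10 seconds).
P(5 ≤ N ≤ 7) = Σ_{j=5}^{7} e^(−7.9) · 7.9^j/j! ≈ 0.3615.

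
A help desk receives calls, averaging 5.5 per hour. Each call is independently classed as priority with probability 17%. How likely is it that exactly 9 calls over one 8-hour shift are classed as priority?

Thinning: the calls that are classed as priority themselves form a Poisson process with rate 0.17 × 5.5 = 0.935 per hour.
Over the interval, μ = 0.935 × 8 = 7.48 (an 8-hour shift = 8 hours).
P(N = 9) = e^(−7.48) · 7.48^9/9! ≈ 0.1140.

0.1140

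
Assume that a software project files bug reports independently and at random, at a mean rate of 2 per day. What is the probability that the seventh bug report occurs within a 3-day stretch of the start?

Over the interval, μ = 2 × 3 = 6 (a 3-day stretch = 3 days).
The seventh arrival falls in the interval iff at least 7 events occur there: P(S_7 ≤ t) = P(N ≥ 7) = 1 − P(N ≤ 6) ≈ 0.3937.

0.3937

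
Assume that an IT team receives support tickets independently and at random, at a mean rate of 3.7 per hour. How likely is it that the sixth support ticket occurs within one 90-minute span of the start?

Over the interval, μ = 3.7 × 1.5 = 5.55 (a 90-minute span = 1.5 hours).
The sixth arrival falls in the interval iff at least 6 events occur there: P(S_6 ≤ t) = P(N ≥ 6) = 1 − P(N ≤ 5) ≈ 0.4796.

0.4796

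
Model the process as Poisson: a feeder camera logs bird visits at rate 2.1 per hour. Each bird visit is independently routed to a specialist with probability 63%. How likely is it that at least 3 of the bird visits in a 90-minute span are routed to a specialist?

Thinning: the bird visits that are routed to a specialist themselves form a Poisson process with rate 0.63 × 2.1 = 1.323 per hour.
Over the interval, μ = 1.323 × 1.5 = 1.9845 (a 90-minute span = 1.5 hours).
P(N ≥ 3) = 1 − P(N ≤ 2) ≈ 0.3191.

0.3191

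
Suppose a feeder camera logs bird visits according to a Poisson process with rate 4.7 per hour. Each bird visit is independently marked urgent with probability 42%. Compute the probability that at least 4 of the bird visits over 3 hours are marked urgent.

Thinning: the bird visits that are marked urgent themselves form a Poisson process with rate 0.42 × 4.7 = 1.974 per hour.
Over the interval, μ = 1.974 × 3 = 5.922 (3 hours).
P(N ≥ 4) = 1 − P(N ≤ 3) ≈ 0.8417.

0.8417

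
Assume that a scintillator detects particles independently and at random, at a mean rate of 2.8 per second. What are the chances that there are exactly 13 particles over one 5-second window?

Over the interval, μ = 2.8 × 5 = 14 (a 5-second window = 5 seconds).
P(N = 13) = e^(−μ) μ^13/13! = e^(−14) · 14^13/6227020800 ≈ 0.1060.

0.1060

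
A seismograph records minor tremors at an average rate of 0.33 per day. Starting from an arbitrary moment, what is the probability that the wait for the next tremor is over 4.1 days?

0.2585

The wait for the next event is exponential with rate λ = 0.33 per day.
P(T > 4.1) = e^(−λt) = e^(−0.33 × 4.1) = e^(−1.353) ≈ 0.2585.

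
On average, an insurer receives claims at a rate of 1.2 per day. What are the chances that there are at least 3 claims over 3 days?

Over the interval, μ = 1.2 × 3 = 3.6 (3 days).
P(N ≥ 3) = 1 − P(N ≤ 2) = 1 − Σ_{j=0}^{2} e^(−μ) μ^j/j! ≈ 0.6973.

0.6973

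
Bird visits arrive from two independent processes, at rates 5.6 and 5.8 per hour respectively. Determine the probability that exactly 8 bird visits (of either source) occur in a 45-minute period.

Independent Poisson processes superpose: combined rate λ = 5.6 + 5.8 = 11.4 per hour.
Over the interval, μ = 11.4 × 0.75 = 8.55 (a 45-minute period = 0.75 hours).
P(N = 8) = e^(−8.55) · 8.55^8/8! ≈ 0.1371.

0.1371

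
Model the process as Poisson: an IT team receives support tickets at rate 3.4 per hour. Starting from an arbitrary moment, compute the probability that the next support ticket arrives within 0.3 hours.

Inter-arrival times are exponential with rate λ = 3.4 per hour.
P(T ≤ 0.3) = 1 − e^(−λt) = 1 − e^(−3.4 × 0.3) = 1 − e^(−1.02) ≈ 0.6394.

0.6394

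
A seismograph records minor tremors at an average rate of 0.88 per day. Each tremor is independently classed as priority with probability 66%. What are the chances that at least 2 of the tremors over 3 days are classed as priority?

Thinning: the tremors that are classed as priority themselves form a Poisson process with rate 0.66 × 0.88 = 0.5808 per day.
Over the interval, μ = 0.5808 × 3 = 1.7424 (3 days).
P(N ≥ 2) = 1 − P(N ≤ 1) ≈ 0.5198.

0.5198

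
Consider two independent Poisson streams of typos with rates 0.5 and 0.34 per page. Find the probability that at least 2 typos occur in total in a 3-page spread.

Independent Poisson processes superpose: combined rate λ = 0.5 + 0.34 = 0.84 per page.
Over the interval, μ = 0.84 × 3 = 2.52 (a 3-page spread = 3 pages).
P(N ≥ 2) = 1 − P(N ≤ 1) ≈ 0.7168.

0.7168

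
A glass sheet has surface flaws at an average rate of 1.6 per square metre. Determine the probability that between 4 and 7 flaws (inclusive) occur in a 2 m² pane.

0.3807

Over the interval, μ = 1.6 × 2 = 3.2 (a 2 m² pane = 2 square metres).
P(4 ≤ N ≤ 7) = Σ_{j=4}^{7} e^(−3.2) · 3.2^j/j! ≈ 0.3807.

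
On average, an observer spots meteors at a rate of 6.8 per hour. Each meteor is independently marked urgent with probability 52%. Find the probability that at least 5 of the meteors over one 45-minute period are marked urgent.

Thinning: the meteors that are marked urgent themselves form a Poisson process with rate 0.52 × 6.8 = 3.536 per hour.
Over the interval, μ = 3.536 × 0.75 = 2.652 (a 45-minute period = 0.75 hours).
P(N ≥ 5) = 1 − P(N ≤ 4) ≈ 0.1300.

0.1300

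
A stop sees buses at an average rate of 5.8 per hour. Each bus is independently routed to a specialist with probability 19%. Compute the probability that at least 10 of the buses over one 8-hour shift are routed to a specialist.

0.3884

Thinning: the buses that are routed to a specialist themselves form a Poisson process with rate 0.19 × 5.8 = 1.102 per hour.
Over the interval, μ = 1.102 × 8 = 8.816 (an 8-hour shift = 8 hours).
P(N ≥ 10) = 1 − P(N ≤ 9) ≈ 0.3884.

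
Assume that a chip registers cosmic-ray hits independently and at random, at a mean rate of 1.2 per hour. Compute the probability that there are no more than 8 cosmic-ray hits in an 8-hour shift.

0.3796

Over the interval, μ = 1.2 × 8 = 9.6 (an 8-hour shift = 8 hours).
P(N ≤ 8) = Σ_{j=0}^{8} e^(−μ) μ^j/j! ≈ 0.3796.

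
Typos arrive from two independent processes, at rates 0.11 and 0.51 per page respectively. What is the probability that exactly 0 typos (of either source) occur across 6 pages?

0.0242

Independent Poisson processes superpose: combined rate λ = 0.11 + 0.51 = 0.62 per page.
Over the interval, μ = 0.62 × 6 = 3.72 (6 pages).
P(N = 0) = e^(−3.72) · 3.72^0/0! ≈ 0.0242.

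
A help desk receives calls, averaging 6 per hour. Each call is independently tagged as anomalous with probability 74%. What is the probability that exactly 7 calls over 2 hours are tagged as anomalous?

Thinning: the calls that are tagged as anomalous themselves form a Poisson process with rate 0.74 × 6 = 4.44 per hour.
Over the interval, μ = 4.44 × 2 = 8.88 (2 hours).
P(N = 7) = e^(−8.88) · 8.88^7/7! ≈ 0.1202.

0.1202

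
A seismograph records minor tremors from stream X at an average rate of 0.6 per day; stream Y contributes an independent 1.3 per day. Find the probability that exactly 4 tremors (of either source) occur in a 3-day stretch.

Independent Poisson processes superpose: combined rate λ = 0.6 + 1.3 = 1.9 per day.
Over the interval, μ = 1.9 × 3 = 5.7 (a 3-day stretch = 3 days).
P(N = 4) = e^(−5.7) · 5.7^4/4! ≈ 0.1472.

0.1472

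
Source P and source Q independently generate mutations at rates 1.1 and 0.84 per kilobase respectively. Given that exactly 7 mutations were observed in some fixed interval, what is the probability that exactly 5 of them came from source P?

Given the total, each event is independently from source P with probability p = λ_P/(λ_P+λ_Q) = 1.1/1.94 ≈ 0.5670.
So K ~ Binomial(7, 1.1/1.94): P(K = 5) = C(7,5) · (1.1/1.94)^5 · (0.84/1.94)^2 ≈ 0.2307.

0.2307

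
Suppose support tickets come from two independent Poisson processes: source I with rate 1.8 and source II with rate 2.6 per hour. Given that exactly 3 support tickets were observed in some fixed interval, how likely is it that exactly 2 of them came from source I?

0.2967

Given the total, each event is independently from source I with probability p = λ_I/(λ_I+λ_II) = 1.8/4.4 ≈ 0.4091.
So K ~ Binomial(3, 1.8/4.4): P(K = 2) = C(3,2) · (1.8/4.4)^2 · (2.6/4.4)^1 ≈ 0.2967.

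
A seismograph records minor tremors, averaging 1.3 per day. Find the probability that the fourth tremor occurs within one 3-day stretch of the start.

0.5468

Over the interval, μ = 1.3 × 3 = 3.9 (a 3-day stretch = 3 days).
The fourth arrival falls in the interval iff at least 4 events occur there: P(S_4 ≤ t) = P(N ≥ 4) = 1 − P(N ≤ 3) ≈ 0.5468.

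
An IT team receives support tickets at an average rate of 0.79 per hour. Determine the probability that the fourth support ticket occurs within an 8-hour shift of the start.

Over the interval, μ = 0.79 × 8 = 6.32 (an 8-hour shift = 8 hours).
The fourth arrival falls in the interval iff at least 4 events occur there: P(S_4 ≤ t) = P(N ≥ 4) = 1 − P(N ≤ 3) ≈ 0.8751.

0.8751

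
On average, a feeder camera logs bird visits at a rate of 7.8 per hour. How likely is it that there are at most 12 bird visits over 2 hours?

0.2209

Over the interval, μ = 7.8 × 2 = 15.6 (2 hours).
P(N ≤ 12) = Σ_{j=0}^{12} e^(−μ) μ^j/j! ≈ 0.2209.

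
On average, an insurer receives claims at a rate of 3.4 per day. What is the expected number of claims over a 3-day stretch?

E[N] = λt = 3.4 × 3 = 10.2 (a 3-day stretch = 3 days).

10.2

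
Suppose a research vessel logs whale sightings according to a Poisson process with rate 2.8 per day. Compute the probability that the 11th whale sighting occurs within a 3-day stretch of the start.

Over the interval, μ = 2.8 × 3 = 8.4 (a 3-day stretch = 3 days).
The 11th arrival falls in the interval iff at least 11 events occur there: P(S_11 ≤ t) = P(N ≥ 11) = 1 − P(N ≤ 10) ≈ 0.2257.

0.2257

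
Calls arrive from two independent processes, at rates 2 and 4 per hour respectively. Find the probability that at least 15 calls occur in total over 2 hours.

Independent Poisson processes superpose: combined rate λ = 2 + 4 = 6 per hour.
Over the interval, μ = 6 × 2 = 12 (2 hours).
P(N ≥ 15) = 1 − P(N ≤ 14) ≈ 0.2280.

0.2280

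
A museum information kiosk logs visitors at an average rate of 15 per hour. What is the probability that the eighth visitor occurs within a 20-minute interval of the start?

Over the interval, μ = 15 × 1/3 = 5 (a 20-minute interval = 1/3 hours).
The eighth arrival falls in the interval iff at least 8 events occur there: P(S_8 ≤ t) = P(N ≥ 8) = 1 − P(N ≤ 7) ≈ 0.1334.

0.1334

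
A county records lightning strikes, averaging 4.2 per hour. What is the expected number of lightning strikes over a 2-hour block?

8.4

E[N] = λt = 4.2 × 2 = 8.4 (a 2-hour block = 2 hours).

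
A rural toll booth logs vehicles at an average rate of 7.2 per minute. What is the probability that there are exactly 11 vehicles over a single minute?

0.0504

With mean μ = 7.2 per minute,
P(N = 11) = e^(−μ) μ^11/11! = e^(−7.2) · 7.2^11/39916800 ≈ 0.0504.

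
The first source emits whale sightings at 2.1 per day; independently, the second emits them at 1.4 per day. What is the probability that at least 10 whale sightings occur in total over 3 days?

Independent Poisson processes superpose: combined rate λ = 2.1 + 1.4 = 3.5 per day.
Over the interval, μ = 3.5 × 3 = 10.5 (3 days).
P(N ≥ 10) = 1 − P(N ≤ 9) ≈ 0.6029.

0.6029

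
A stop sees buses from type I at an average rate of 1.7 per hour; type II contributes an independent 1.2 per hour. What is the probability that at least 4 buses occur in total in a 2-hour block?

0.8300

Independent Poisson processes superpose: combined rate λ = 1.7 + 1.2 = 2.9 per hour.
Over the interval, μ = 2.9 × 2 = 5.8 (a 2-hour block = 2 hours).
P(N ≥ 4) = 1 − P(N ≤ 3) ≈ 0.8300.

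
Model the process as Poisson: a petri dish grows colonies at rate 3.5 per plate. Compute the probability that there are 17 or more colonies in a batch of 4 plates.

0.2441

Over the interval, μ = 3.5 × 4 = 14 (a batch of 4 plates = 4 plates).
P(N ≥ 17) = 1 − P(N ≤ 16) = 1 − Σ_{j=0}^{16} e^(−μ) μ^j/j! ≈ 0.2441.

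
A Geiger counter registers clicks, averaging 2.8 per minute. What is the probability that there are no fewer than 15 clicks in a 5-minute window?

Over the interval, μ = 2.8 × 5 = 14 (a 5-minute window = 5 minutes).
P(N ≥ 15) = 1 − P(N ≤ 14) = 1 − Σ_{j=0}^{14} e^(−μ) μ^j/j! ≈ 0.4296.

0.4296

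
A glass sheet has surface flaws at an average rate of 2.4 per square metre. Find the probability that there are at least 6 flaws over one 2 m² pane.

0.3490

Over the interval, μ = 2.4 × 2 = 4.8 (a 2 m² pane = 2 square metres).
P(N ≥ 6) = 1 − P(N ≤ 5) = 1 − Σ_{j=0}^{5} e^(−μ) μ^j/j! ≈ 0.3490.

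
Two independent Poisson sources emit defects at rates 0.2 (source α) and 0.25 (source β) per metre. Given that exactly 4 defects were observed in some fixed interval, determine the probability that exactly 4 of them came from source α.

Given the total, each event is independently from source α with probability p = λ_α/(λ_α+λ_β) = 0.2/0.45 ≈ 0.4444.
So K ~ Binomial(4, 0.2/0.45): P(K = 4) = C(4,4) · (0.2/0.45)^4 · (0.25/0.45)^0 ≈ 0.0390.

0.0390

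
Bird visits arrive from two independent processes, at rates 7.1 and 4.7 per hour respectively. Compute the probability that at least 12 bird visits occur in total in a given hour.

Independent Poisson processes superpose: combined rate λ = 7.1 + 4.7 = 11.8 per hour.
So μ = 11.8.
P(N ≥ 12) = 1 − P(N ≤ 11) ≈ 0.5153.

0.5153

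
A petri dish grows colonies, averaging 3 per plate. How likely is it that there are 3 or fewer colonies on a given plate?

0.6472

With mean μ = 3 per plate,
P(N ≤ 3) = Σ_{j=0}^{3} e^(−μ) μ^j/j! ≈ 0.6472.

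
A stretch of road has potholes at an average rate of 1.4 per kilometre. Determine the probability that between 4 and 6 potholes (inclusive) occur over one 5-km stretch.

0.3679

Over the interval, μ = 1.4 × 5 = 7 (a 5-km stretch = 5 kilometres).
P(4 ≤ N ≤ 6) = Σ_{j=4}^{6} e^(−7) · 7^j/j! ≈ 0.3679.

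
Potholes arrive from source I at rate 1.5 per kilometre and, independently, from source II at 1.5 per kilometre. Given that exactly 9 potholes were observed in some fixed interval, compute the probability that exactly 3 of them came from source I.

0.1641

Given the total, each event is independently from source I with probability p = λ_I/(λ_I+λ_II) = 1.5/3 = 0.5000.
So K ~ Binomial(9, 1.5/3): P(K = 3) = C(9,3) · (1.5/3)^3 · (1.5/3)^6 ≈ 0.1641.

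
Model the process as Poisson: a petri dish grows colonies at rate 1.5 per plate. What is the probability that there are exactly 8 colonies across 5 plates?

0.1373

Over the interval, μ = 1.5 × 5 = 7.5 (5 plates).
P(N = 8) = e^(−μ) μ^8/8! = e^(−7.5) · 7.5^8/40320 ≈ 0.1373.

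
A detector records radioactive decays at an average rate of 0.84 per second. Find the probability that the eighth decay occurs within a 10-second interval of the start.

0.6013

Over the interval, μ = 0.84 × 10 = 8.4 (a 10-second interval = 10 seconds).
The eighth arrival falls in the interval iff at least 8 events occur there: P(S_8 ≤ t) = P(N ≥ 8) = 1 − P(N ≤ 7) ≈ 0.6013.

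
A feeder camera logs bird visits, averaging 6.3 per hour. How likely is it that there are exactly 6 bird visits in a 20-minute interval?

Over the interval, μ = 6.3 × 1/3 = 2.1 (a 20-minute interval = 1/3 hours).
P(N = 6) = e^(−μ) μ^6/6! = e^(−2.1) · 2.1^6/720 ≈ 0.0146.

0.0146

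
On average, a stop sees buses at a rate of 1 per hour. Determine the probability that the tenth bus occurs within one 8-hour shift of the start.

0.2834

Over the interval, μ = 1 × 8 = 8 (an 8-hour shift = 8 hours).
The tenth arrival falls in the interval iff at least 10 events occur there: P(S_10 ≤ t) = P(N ≥ 10) = 1 − P(N ≤ 9) ≈ 0.2834.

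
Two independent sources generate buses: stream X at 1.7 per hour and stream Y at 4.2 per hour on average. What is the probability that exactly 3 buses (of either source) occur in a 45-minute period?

Independent Poisson processes superpose: combined rate λ = 1.7 + 4.2 = 5.9 per hour.
Over the interval, μ = 5.9 × 0.75 = 4.425 (a 45-minute period = 0.75 hours).
P(N = 3) = e^(−4.425) · 4.425^3/3! ≈ 0.1729.

0.1729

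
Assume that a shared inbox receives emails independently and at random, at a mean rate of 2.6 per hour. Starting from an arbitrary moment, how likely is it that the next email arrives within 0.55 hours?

Inter-arrival times are exponential with rate λ = 2.6 per hour.
P(T ≤ 0.55) = 1 − e^(−λt) = 1 − e^(−2.6 × 0.55) = 1 − e^(−1.43) ≈ 0.7607.

0.7607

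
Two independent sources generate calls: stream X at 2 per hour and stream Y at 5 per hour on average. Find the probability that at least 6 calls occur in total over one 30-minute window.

Independent Poisson processes superpose: combined rate λ = 2 + 5 = 7 per hour.
Over the interval, μ = 7 × 0.5 = 3.5 (a 30-minute window = 0.5 hours).
P(N ≥ 6) = 1 − P(N ≤ 5) ≈ 0.1424.

0.1424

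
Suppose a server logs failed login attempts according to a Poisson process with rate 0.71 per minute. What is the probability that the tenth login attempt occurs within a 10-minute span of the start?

Over the interval, μ = 0.71 × 10 = 7.1 (a 10-minute span = 10 minutes).
The tenth arrival falls in the interval iff at least 10 events occur there: P(S_10 ≤ t) = P(N ≥ 10) = 1 − P(N ≤ 9) ≈ 0.1798.

0.1798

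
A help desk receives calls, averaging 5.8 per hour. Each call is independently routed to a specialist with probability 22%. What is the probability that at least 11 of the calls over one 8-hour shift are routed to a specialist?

0.4430

Thinning: the calls that are routed to a specialist themselves form a Poisson process with rate 0.22 × 5.8 = 1.276 per hour.
Over the interval, μ = 1.276 × 8 = 10.208 (an 8-hour shift = 8 hours).
P(N ≥ 11) = 1 − P(N ≤ 10) ≈ 0.4430.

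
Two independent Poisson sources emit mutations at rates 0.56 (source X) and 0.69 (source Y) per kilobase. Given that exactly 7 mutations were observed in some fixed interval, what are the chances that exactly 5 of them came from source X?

0.1155

Given the total, each event is independently from source X with probability p = λ_X/(λ_X+λ_Y) = 0.56/1.25 = 0.4480.
So K ~ Binomial(7, 0.56/1.25): P(K = 5) = C(7,5) · (0.56/1.25)^5 · (0.69/1.25)^2 ≈ 0.1155.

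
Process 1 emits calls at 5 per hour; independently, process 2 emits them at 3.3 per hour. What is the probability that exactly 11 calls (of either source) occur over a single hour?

Independent Poisson processes superpose: combined rate λ = 5 + 3.3 = 8.3 per hour.
So μ = 8.3.
P(N = 11) = e^(−8.3) · 8.3^11/11! ≈ 0.0802.

0.0802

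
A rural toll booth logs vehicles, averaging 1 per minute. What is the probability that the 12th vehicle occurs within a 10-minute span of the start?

0.3032

Over the interval, μ = 1 × 10 = 10 (a 10-minute span = 10 minutes).
The 12th arrival falls in the interval iff at least 12 events occur there: P(S_12 ≤ t) = P(N ≥ 12) = 1 − P(N ≤ 11) ≈ 0.3032.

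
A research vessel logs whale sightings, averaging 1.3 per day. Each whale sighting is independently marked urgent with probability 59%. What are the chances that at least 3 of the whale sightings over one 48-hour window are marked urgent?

Thinning: the whale sightings that are marked urgent themselves form a Poisson process with rate 0.59 × 1.3 = 0.767 per day.
Over the interval, μ = 0.767 × 2 = 1.534 (a 48-hour window = 2 days).
P(N ≥ 3) = 1 − P(N ≤ 2) ≈ 0.1997.

0.1997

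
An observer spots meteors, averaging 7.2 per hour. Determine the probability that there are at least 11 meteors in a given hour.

0.1133

With mean μ = 7.2 per hour,
P(N ≥ 11) = 1 − P(N ≤ 10) = 1 − Σ_{j=0}^{10} e^(−μ) μ^j/j! ≈ 0.1133.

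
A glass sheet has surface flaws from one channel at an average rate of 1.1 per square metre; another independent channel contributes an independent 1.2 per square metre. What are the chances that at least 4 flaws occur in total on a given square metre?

0.2007

Independent Poisson processes superpose: combined rate λ = 1.1 + 1.2 = 2.3 per square metre.
So μ = 2.3.
P(N ≥ 4) = 1 − P(N ≤ 3) ≈ 0.2007.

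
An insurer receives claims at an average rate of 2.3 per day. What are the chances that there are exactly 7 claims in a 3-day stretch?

Over the interval, μ = 2.3 × 3 = 6.9 (a 3-day stretch = 3 days).
P(N = 7) = e^(−μ) μ^7/7! = e^(−6.9) · 6.9^7/5040 ≈ 0.1489.

0.1489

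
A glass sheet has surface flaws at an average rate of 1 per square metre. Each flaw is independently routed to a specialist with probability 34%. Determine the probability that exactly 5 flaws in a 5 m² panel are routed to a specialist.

Thinning: the flaws that are routed to a specialist themselves form a Poisson process with rate 0.34 × 1 = 0.34 per square metre.
Over the interval, μ = 0.34 × 5 = 1.7 (a 5 m² panel = 5 square metres).
P(N = 5) = e^(−1.7) · 1.7^5/5! ≈ 0.0216.

0.0216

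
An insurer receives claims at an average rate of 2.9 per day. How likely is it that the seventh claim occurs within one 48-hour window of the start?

Over the interval, μ = 2.9 × 2 = 5.8 (a 48-hour window = 2 days).
The seventh arrival falls in the interval iff at least 7 events occur there: P(S_7 ≤ t) = P(N ≥ 7) = 1 − P(N ≤ 6) ≈ 0.3616.

0.3616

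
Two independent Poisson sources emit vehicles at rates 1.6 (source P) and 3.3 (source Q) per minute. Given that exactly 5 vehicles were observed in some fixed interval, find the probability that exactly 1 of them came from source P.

0.3359

Given the total, each event is independently from source P with probability p = λ_P/(λ_P+λ_Q) = 1.6/4.9 ≈ 0.3265.
So K ~ Binomial(5, 1.6/4.9): P(K = 1) = C(5,1) · (1.6/4.9)^1 · (3.3/4.9)^4 ≈ 0.3359.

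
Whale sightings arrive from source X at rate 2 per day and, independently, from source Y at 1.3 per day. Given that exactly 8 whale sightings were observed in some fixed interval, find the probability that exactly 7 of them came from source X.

Given the total, each event is independently from source X with probability p = λ_X/(λ_X+λ_Y) = 2/3.3 ≈ 0.6061.
So K ~ Binomial(8, 2/3.3): P(K = 7) = C(8,7) · (2/3.3)^7 · (1.3/3.3)^1 ≈ 0.0947.

0.0947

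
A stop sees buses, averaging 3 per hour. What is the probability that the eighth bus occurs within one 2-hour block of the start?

Over the interval, μ = 3 × 2 = 6 (a 2-hour block = 2 hours).
The eighth arrival falls in the interval iff at least 8 events occur there: P(S_8 ≤ t) = P(N ≥ 8) = 1 − P(N ≤ 7) ≈ 0.2560.

0.2560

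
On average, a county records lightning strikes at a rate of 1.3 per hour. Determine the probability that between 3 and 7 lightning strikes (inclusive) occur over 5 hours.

Over the interval, μ = 1.3 × 5 = 6.5 (5 hours).
P(3 ≤ N ≤ 7) = Σ_{j=3}^{7} e^(−6.5) · 6.5^j/j! ≈ 0.6297.

0.6297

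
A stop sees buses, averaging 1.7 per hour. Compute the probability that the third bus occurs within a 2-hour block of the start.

Over the interval, μ = 1.7 × 2 = 3.4 (a 2-hour block = 2 hours).
The third arrival falls in the interval iff at least 3 events occur there: P(S_3 ≤ t) = P(N ≥ 3) = 1 − P(N ≤ 2) ≈ 0.6603.

0.6603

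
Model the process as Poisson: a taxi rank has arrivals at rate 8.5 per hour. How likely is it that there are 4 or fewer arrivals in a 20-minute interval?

Over the interval, μ = 8.5 × 1/3 ≈ 2.83333 (a 20-minute interval = 1/3 hours).
P(N ≤ 4) = Σ_{j=0}^{4} e^(−μ) μ^j/j! ≈ 0.8424.

0.8424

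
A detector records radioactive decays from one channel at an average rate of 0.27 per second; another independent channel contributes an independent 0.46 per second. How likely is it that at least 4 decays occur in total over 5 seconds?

0.4954

Independent Poisson processes superpose: combined rate λ = 0.27 + 0.46 = 0.73 per second.
Over the interval, μ = 0.73 × 5 = 3.65 (5 seconds).
P(N ≥ 4) = 1 − P(N ≤ 3) ≈ 0.4954.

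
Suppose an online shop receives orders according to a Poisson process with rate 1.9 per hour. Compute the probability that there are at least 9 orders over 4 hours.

Over the interval, μ = 1.9 × 4 = 7.6 (4 hours).
P(N ≥ 9) = 1 − P(N ≤ 8) = 1 − Σ_{j=0}^{8} e^(−μ) μ^j/j! ≈ 0.3518.

0.3518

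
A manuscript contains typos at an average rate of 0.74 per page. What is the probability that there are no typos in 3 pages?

0.1086

Over the interval, μ = 0.74 × 3 = 2.22 (3 pages).
P(N = 0) = e^(−μ) μ^0/0! = e^(−2.22) · 2.22^0/1 ≈ 0.1086.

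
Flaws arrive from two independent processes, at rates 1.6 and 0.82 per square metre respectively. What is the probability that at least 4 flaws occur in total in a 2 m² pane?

Independent Poisson processes superpose: combined rate λ = 1.6 + 0.82 = 2.42 per square metre.
Over the interval, μ = 2.42 × 2 = 4.84 (a 2 m² pane = 2 square metres).
P(N ≥ 4) = 1 − P(N ≤ 3) ≈ 0.7118.

0.7118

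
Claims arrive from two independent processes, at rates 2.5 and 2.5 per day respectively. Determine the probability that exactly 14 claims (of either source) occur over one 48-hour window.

Independent Poisson processes superpose: combined rate λ = 2.5 + 2.5 = 5 per day.
Over the interval, μ = 5 × 2 = 10 (a 48-hour window = 2 days).
P(N = 14) = e^(−10) · 10^14/14! ≈ 0.0521.

0.0521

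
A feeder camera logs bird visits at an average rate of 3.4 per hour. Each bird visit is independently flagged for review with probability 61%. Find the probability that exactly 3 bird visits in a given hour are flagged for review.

Thinning: the bird visits that are flagged for review themselves form a Poisson process with rate 0.61 × 3.4 = 2.074 per hour.
So μ = 2.074.
P(N = 3) = e^(−2.074) · 2.074^3/3! ≈ 0.1869.

0.1869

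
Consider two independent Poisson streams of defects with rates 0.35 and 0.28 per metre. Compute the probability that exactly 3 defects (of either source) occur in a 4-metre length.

0.2146

Independent Poisson processes superpose: combined rate λ = 0.35 + 0.28 = 0.63 per metre.
Over the interval, μ = 0.63 × 4 = 2.52 (a 4-metre length = 4 metres).
P(N = 3) = e^(−2.52) · 2.52^3/3! ≈ 0.2146.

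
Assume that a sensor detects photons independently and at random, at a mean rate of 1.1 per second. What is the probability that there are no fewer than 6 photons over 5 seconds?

Over the interval, μ = 1.1 × 5 = 5.5 (5 seconds).
P(N ≥ 6) = 1 − P(N ≤ 5) = 1 − Σ_{j=0}^{5} e^(−μ) μ^j/j! ≈ 0.4711.

0.4711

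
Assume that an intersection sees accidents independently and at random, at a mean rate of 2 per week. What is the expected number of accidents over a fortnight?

E[N] = λt = 2 × 2 = 4 (a fortnight = 2 weeks).

4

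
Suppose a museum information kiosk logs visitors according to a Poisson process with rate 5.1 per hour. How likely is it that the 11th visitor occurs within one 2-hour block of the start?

Over the interval, μ = 5.1 × 2 = 10.2 (a 2-hour block = 2 hours).
The 11th arrival falls in the interval iff at least 11 events occur there: P(S_11 ≤ t) = P(N ≥ 11) = 1 − P(N ≤ 10) ≈ 0.4420.

0.4420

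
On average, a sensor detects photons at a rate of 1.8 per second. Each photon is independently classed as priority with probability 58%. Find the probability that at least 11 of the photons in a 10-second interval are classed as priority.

Thinning: the photons that are classed as priority themselves form a Poisson process with rate 0.58 × 1.8 = 1.044 per second.
Over the interval, μ = 1.044 × 10 = 10.44 (a 10-second interval = 10 seconds).
P(N ≥ 11) = 1 − P(N ≤ 10) ≈ 0.4718.

0.4718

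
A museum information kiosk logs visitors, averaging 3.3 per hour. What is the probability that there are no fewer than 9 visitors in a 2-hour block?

0.2204

Over the interval, μ = 3.3 × 2 = 6.6 (a 2-hour block = 2 hours).
P(N ≥ 9) = 1 − P(N ≤ 8) = 1 − Σ_{j=0}^{8} e^(−μ) μ^j/j! ≈ 0.2204.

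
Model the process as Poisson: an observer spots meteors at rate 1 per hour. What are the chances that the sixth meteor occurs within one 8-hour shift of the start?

Over the interval, μ = 1 × 8 = 8 (an 8-hour shift = 8 hours).
The sixth arrival falls in the interval iff at least 6 events occur there: P(S_6 ≤ t) = P(N ≥ 6) = 1 − P(N ≤ 5) ≈ 0.8088.

0.8088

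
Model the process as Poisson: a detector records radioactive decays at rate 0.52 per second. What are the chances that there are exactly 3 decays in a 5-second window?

0.2176

Over the interval, μ = 0.52 × 5 = 2.6 (a 5-second window = 5 seconds).
P(N = 3) = e^(−μ) μ^3/3! = e^(−2.6) · 2.6^3/6 ≈ 0.2176.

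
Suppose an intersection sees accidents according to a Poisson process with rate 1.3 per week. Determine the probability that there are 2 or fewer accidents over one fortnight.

0.5184

Over the interval, μ = 1.3 × 2 = 2.6 (a fortnight = 2 weeks).
P(N ≤ 2) = Σ_{j=0}^{2} e^(−μ) μ^j/j! ≈ 0.5184.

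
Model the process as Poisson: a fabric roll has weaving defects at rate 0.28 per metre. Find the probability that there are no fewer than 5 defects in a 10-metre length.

0.1523

Over the interval, μ = 0.28 × 10 = 2.8 (a 10-metre length = 10 metres).
P(N ≥ 5) = 1 − P(N ≤ 4) = 1 − Σ_{j=0}^{4} e^(−μ) μ^j/j! ≈ 0.1523.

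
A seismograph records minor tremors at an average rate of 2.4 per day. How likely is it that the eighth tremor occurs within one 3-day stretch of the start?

Over the interval, μ = 2.4 × 3 = 7.2 (a 3-day stretch = 3 days).
The eighth arrival falls in the interval iff at least 8 events occur there: P(S_8 ≤ t) = P(N ≥ 8) = 1 − P(N ≤ 7) ≈ 0.4311.

0.4311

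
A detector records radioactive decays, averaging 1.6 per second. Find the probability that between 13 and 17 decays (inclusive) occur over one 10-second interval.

Over the interval, μ = 1.6 × 10 = 16 (a 10-second interval = 10 seconds).
P(13 ≤ N ≤ 17) = Σ_{j=13}^{17} e^(−16) · 16^j/j! ≈ 0.4662.

0.4662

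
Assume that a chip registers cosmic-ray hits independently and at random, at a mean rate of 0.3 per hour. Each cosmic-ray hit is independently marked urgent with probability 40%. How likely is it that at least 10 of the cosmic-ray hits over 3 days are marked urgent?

0.3653

Thinning: the cosmic-ray hits that are marked urgent themselves form a Poisson process with rate 0.4 × 0.3 = 0.12 per hour.
Over the interval, μ = 0.12 × 72 = 8.64 (3 days = 72 hours).
P(N ≥ 10) = 1 − P(N ≤ 9) ≈ 0.3653.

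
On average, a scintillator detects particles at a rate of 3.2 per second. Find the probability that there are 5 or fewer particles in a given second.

With mean μ = 3.2 per second,
P(N ≤ 5) = Σ_{j=0}^{5} e^(−μ) μ^j/j! ≈ 0.8946.

0.8946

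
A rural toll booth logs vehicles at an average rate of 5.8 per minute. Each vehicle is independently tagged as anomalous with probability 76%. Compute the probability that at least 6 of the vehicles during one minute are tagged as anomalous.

0.2814

Thinning: the vehicles that are tagged as anomalous themselves form a Poisson process with rate 0.76 × 5.8 = 4.408 per minute.
So μ = 4.408.
P(N ≥ 6) = 1 − P(N ≤ 5) ≈ 0.2814.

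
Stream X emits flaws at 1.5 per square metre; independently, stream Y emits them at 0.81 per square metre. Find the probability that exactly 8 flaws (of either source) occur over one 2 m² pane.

Independent Poisson processes superpose: combined rate λ = 1.5 + 0.81 = 2.31 per square metre.
Over the interval, μ = 2.31 × 2 = 4.62 (a 2 m² pane = 2 square metres).
P(N = 8) = e^(−4.62) · 4.62^8/8! ≈ 0.0507.

0.0507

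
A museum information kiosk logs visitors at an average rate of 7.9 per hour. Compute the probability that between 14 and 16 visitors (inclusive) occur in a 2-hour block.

0.2947

Over the interval, μ = 7.9 × 2 = 15.8 (a 2-hour block = 2 hours).
P(14 ≤ N ≤ 16) = Σ_{j=14}^{16} e^(−15.8) · 15.8^j/j! ≈ 0.2947.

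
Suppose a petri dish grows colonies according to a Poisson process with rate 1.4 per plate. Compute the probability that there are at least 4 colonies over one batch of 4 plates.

0.8094

Over the interval, μ = 1.4 × 4 = 5.6 (a batch of 4 plates = 4 plates).
P(N ≥ 4) = 1 − P(N ≤ 3) = 1 − Σ_{j=0}^{3} e^(−μ) μ^j/j! ≈ 0.8094.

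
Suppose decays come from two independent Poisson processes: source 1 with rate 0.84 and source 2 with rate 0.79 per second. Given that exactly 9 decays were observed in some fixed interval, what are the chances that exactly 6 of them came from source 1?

0.1791

Given the total, each event is independently from source 1 with probability p = λ_1/(λ_1+λ_2) = 0.84/1.63 ≈ 0.5153.
So K ~ Binomial(9, 0.84/1.63): P(K = 6) = C(9,6) · (0.84/1.63)^6 · (0.79/1.63)^3 ≈ 0.1791.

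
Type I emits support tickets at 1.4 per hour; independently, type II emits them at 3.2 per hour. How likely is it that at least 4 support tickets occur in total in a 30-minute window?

0.2007

Independent Poisson processes superpose: combined rate λ = 1.4 + 3.2 = 4.6 per hour.
Over the interval, μ = 4.6 × 0.5 = 2.3 (a 30-minute window = 0.5 hours).
P(N ≥ 4) = 1 − P(N ≤ 3) ≈ 0.2007.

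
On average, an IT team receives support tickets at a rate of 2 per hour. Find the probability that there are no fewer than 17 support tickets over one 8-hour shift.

0.4340

Over the interval, μ = 2 × 8 = 16 (an 8-hour shift = 8 hours).
P(N ≥ 17) = 1 − P(N ≤ 16) = 1 − Σ_{j=0}^{16} e^(−μ) μ^j/j! ≈ 0.4340.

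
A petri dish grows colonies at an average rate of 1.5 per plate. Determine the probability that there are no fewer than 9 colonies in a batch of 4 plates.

0.1528

Over the interval, μ = 1.5 × 4 = 6 (a batch of 4 plates = 4 plates).
P(N ≥ 9) = 1 − P(N ≤ 8) = 1 − Σ_{j=0}^{8} e^(−μ) μ^j/j! ≈ 0.1528.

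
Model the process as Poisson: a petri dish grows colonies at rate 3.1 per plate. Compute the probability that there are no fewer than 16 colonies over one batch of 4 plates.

Over the interval, μ = 3.1 × 4 = 12.4 (a batch of 4 plates = 4 plates).
P(N ≥ 16) = 1 − P(N ≤ 15) = 1 − Σ_{j=0}^{15} e^(−μ) μ^j/j! ≈ 0.1860.

0.1860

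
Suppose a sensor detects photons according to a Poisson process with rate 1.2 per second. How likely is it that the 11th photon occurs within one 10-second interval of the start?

Over the interval, μ = 1.2 × 10 = 12 (a 10-second interval = 10 seconds).
The 11th arrival falls in the interval iff at least 11 events occur there: P(S_11 ≤ t) = P(N ≥ 11) = 1 − P(N ≤ 10) ≈ 0.6528.

0.6528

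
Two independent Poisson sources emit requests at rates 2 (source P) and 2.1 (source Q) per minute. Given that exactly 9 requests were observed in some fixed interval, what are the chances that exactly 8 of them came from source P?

Given the total, each event is independently from source P with probability p = λ_P/(λ_P+λ_Q) = 2/4.1 ≈ 0.4878.
So K ~ Binomial(9, 2/4.1): P(K = 8) = C(9,8) · (2/4.1)^8 · (2.1/4.1)^1 ≈ 0.0148.

0.0148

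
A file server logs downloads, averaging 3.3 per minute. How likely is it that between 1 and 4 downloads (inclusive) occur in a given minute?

With mean μ = 3.3 per minute,
P(1 ≤ N ≤ 4) = Σ_{j=1}^{4} e^(−3.3) · 3.3^j/j! ≈ 0.7257.

0.7257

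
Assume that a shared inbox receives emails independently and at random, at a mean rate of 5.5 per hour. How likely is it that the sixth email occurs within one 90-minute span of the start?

0.8306

Over the interval, μ = 5.5 × 1.5 = 8.25 (a 90-minute span = 1.5 hours).
The sixth arrival falls in the interval iff at least 6 events occur there: P(S_6 ≤ t) = P(N ≥ 6) = 1 − P(N ≤ 5) ≈ 0.8306.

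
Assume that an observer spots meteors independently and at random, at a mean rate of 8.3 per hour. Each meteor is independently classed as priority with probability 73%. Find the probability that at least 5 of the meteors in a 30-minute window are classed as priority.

Thinning: the meteors that are classed as priority themselves form a Poisson process with rate 0.73 × 8.3 = 6.059 per hour.
Over the interval, μ = 6.059 × 0.5 = 3.0295 (a 30-minute window = 0.5 hours).
P(N ≥ 5) = 1 − P(N ≤ 4) ≈ 0.1897.

0.1897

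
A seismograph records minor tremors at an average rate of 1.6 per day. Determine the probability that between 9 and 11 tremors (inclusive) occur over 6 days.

0.3616

Over the interval, μ = 1.6 × 6 = 9.6 (6 days).
P(9 ≤ N ≤ 11) = Σ_{j=9}^{11} e^(−9.6) · 9.6^j/j! ≈ 0.3616.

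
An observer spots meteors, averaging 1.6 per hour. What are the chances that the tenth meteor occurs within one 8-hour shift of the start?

Over the interval, μ = 1.6 × 8 = 12.8 (an 8-hour shift = 8 hours).
The tenth arrival falls in the interval iff at least 10 events occur there: P(S_10 ≤ t) = P(N ≥ 10) = 1 − P(N ≤ 9) ≈ 0.8206.

0.8206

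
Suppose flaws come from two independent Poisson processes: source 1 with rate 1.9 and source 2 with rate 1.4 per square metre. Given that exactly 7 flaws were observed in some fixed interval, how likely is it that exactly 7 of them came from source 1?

Given the total, each event is independently from source 1 with probability p = λ_1/(λ_1+λ_2) = 1.9/3.3 ≈ 0.5758.
So K ~ Binomial(7, 1.9/3.3): P(K = 7) = C(7,7) · (1.9/3.3)^7 · (1.4/3.3)^0 ≈ 0.0210.

0.0210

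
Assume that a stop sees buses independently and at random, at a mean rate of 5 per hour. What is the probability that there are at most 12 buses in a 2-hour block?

Over the interval, μ = 5 × 2 = 10 (a 2-hour block = 2 hours).
P(N ≤ 12) = Σ_{j=0}^{12} e^(−μ) μ^j/j! ≈ 0.7916.

0.7916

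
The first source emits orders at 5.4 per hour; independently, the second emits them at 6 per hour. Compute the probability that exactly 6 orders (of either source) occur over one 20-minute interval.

Independent Poisson processes superpose: combined rate λ = 5.4 + 6 = 11.4 per hour.
Over the interval, μ = 11.4 × 1/3 = 3.8 (a 20-minute interval = 1/3 hours).
P(N = 6) = e^(−3.8) · 3.8^6/6! ≈ 0.0936.

0.0936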